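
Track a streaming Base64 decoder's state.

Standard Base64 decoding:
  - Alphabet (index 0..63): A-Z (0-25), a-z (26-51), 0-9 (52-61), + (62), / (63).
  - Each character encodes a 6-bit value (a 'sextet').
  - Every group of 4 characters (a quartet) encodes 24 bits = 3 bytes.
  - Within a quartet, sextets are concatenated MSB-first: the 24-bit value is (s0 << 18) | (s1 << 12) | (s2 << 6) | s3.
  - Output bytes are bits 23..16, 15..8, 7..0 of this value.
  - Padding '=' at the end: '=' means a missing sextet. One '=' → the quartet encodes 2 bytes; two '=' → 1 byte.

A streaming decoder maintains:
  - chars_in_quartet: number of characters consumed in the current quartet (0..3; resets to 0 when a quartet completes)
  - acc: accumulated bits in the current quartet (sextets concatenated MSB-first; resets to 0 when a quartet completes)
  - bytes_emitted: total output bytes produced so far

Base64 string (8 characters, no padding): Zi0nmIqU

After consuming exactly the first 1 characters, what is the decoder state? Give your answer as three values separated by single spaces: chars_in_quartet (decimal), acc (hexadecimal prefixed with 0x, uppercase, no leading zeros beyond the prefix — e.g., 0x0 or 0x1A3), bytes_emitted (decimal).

After char 0 ('Z'=25): chars_in_quartet=1 acc=0x19 bytes_emitted=0

Answer: 1 0x19 0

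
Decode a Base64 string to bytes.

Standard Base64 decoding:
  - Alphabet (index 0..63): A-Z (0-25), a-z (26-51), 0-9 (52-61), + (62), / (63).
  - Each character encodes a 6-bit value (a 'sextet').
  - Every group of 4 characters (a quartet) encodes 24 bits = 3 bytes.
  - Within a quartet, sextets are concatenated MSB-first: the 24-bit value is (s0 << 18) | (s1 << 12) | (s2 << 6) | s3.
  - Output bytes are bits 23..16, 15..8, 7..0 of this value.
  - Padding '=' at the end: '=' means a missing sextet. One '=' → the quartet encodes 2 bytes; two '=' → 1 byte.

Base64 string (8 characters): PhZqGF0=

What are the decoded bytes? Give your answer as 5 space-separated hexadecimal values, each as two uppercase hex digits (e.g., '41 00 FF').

Answer: 3E 16 6A 18 5D

Derivation:
After char 0 ('P'=15): chars_in_quartet=1 acc=0xF bytes_emitted=0
After char 1 ('h'=33): chars_in_quartet=2 acc=0x3E1 bytes_emitted=0
After char 2 ('Z'=25): chars_in_quartet=3 acc=0xF859 bytes_emitted=0
After char 3 ('q'=42): chars_in_quartet=4 acc=0x3E166A -> emit 3E 16 6A, reset; bytes_emitted=3
After char 4 ('G'=6): chars_in_quartet=1 acc=0x6 bytes_emitted=3
After char 5 ('F'=5): chars_in_quartet=2 acc=0x185 bytes_emitted=3
After char 6 ('0'=52): chars_in_quartet=3 acc=0x6174 bytes_emitted=3
Padding '=': partial quartet acc=0x6174 -> emit 18 5D; bytes_emitted=5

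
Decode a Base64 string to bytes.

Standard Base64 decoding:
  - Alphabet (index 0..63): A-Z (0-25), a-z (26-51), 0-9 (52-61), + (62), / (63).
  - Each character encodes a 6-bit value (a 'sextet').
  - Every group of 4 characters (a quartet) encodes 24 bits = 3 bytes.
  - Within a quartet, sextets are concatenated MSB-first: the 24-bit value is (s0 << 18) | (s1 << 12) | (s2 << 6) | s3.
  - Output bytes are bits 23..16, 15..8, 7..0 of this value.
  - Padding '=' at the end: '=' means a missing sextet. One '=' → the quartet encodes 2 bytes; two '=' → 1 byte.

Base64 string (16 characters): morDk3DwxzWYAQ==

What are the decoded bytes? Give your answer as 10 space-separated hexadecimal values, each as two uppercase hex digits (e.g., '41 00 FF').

Answer: 9A 8A C3 93 70 F0 C7 35 98 01

Derivation:
After char 0 ('m'=38): chars_in_quartet=1 acc=0x26 bytes_emitted=0
After char 1 ('o'=40): chars_in_quartet=2 acc=0x9A8 bytes_emitted=0
After char 2 ('r'=43): chars_in_quartet=3 acc=0x26A2B bytes_emitted=0
After char 3 ('D'=3): chars_in_quartet=4 acc=0x9A8AC3 -> emit 9A 8A C3, reset; bytes_emitted=3
After char 4 ('k'=36): chars_in_quartet=1 acc=0x24 bytes_emitted=3
After char 5 ('3'=55): chars_in_quartet=2 acc=0x937 bytes_emitted=3
After char 6 ('D'=3): chars_in_quartet=3 acc=0x24DC3 bytes_emitted=3
After char 7 ('w'=48): chars_in_quartet=4 acc=0x9370F0 -> emit 93 70 F0, reset; bytes_emitted=6
After char 8 ('x'=49): chars_in_quartet=1 acc=0x31 bytes_emitted=6
After char 9 ('z'=51): chars_in_quartet=2 acc=0xC73 bytes_emitted=6
After char 10 ('W'=22): chars_in_quartet=3 acc=0x31CD6 bytes_emitted=6
After char 11 ('Y'=24): chars_in_quartet=4 acc=0xC73598 -> emit C7 35 98, reset; bytes_emitted=9
After char 12 ('A'=0): chars_in_quartet=1 acc=0x0 bytes_emitted=9
After char 13 ('Q'=16): chars_in_quartet=2 acc=0x10 bytes_emitted=9
Padding '==': partial quartet acc=0x10 -> emit 01; bytes_emitted=10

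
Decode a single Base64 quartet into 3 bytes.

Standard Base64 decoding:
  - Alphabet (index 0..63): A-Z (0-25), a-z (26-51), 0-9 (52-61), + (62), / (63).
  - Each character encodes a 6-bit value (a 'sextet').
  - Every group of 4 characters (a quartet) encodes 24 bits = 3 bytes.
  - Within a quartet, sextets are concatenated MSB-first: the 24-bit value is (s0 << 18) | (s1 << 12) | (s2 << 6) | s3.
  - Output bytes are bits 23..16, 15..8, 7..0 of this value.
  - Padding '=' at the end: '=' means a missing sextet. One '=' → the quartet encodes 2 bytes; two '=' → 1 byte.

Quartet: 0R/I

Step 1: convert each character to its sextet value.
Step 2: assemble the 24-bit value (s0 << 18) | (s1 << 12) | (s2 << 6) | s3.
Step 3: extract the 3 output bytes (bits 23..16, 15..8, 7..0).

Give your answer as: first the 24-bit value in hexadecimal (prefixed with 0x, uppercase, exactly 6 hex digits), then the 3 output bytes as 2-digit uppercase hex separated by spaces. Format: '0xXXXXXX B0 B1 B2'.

Answer: 0xD11FC8 D1 1F C8

Derivation:
Sextets: 0=52, R=17, /=63, I=8
24-bit: (52<<18) | (17<<12) | (63<<6) | 8
      = 0xD00000 | 0x011000 | 0x000FC0 | 0x000008
      = 0xD11FC8
Bytes: (v>>16)&0xFF=D1, (v>>8)&0xFF=1F, v&0xFF=C8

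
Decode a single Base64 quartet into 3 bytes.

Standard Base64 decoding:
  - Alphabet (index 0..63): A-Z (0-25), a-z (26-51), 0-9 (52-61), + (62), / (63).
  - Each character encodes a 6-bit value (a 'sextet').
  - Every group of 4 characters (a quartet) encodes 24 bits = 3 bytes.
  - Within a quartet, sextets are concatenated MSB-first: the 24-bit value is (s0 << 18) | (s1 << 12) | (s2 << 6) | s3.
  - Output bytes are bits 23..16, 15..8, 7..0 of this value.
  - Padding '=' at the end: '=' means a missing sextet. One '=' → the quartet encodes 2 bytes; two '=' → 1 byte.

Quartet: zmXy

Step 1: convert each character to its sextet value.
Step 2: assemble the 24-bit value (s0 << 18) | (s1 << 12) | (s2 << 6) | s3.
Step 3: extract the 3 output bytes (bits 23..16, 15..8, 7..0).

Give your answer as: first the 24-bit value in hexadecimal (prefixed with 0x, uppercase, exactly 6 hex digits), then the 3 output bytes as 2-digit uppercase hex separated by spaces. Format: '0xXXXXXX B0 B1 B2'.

Answer: 0xCE65F2 CE 65 F2

Derivation:
Sextets: z=51, m=38, X=23, y=50
24-bit: (51<<18) | (38<<12) | (23<<6) | 50
      = 0xCC0000 | 0x026000 | 0x0005C0 | 0x000032
      = 0xCE65F2
Bytes: (v>>16)&0xFF=CE, (v>>8)&0xFF=65, v&0xFF=F2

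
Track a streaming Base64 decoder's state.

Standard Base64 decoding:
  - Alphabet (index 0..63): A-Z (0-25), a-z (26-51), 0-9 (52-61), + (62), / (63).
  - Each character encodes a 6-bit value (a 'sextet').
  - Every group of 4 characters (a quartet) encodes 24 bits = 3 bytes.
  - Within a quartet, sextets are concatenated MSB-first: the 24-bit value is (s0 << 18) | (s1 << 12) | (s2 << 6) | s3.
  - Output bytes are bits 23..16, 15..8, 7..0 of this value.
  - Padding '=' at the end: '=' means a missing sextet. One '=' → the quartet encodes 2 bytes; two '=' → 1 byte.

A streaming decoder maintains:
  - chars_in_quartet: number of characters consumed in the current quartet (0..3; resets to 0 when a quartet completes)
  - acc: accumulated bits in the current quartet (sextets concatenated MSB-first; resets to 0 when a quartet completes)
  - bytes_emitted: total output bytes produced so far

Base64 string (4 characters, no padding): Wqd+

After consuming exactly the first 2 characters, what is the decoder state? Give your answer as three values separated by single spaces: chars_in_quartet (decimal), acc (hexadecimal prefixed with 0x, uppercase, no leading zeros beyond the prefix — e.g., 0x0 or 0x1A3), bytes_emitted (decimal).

After char 0 ('W'=22): chars_in_quartet=1 acc=0x16 bytes_emitted=0
After char 1 ('q'=42): chars_in_quartet=2 acc=0x5AA bytes_emitted=0

Answer: 2 0x5AA 0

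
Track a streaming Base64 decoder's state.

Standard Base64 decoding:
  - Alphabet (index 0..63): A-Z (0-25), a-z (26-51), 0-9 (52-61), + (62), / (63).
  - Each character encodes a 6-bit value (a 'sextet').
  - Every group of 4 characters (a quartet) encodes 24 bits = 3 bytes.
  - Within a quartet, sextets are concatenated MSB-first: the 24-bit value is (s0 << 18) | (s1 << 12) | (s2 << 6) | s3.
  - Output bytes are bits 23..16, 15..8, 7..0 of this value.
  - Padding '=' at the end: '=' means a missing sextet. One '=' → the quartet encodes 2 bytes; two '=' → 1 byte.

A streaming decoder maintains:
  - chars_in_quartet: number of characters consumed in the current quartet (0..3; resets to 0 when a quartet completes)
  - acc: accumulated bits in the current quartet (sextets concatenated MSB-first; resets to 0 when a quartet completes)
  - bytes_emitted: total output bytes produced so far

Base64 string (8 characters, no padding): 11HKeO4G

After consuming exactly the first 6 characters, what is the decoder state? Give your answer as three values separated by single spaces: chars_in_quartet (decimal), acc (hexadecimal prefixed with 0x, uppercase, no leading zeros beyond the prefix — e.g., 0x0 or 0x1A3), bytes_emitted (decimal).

After char 0 ('1'=53): chars_in_quartet=1 acc=0x35 bytes_emitted=0
After char 1 ('1'=53): chars_in_quartet=2 acc=0xD75 bytes_emitted=0
After char 2 ('H'=7): chars_in_quartet=3 acc=0x35D47 bytes_emitted=0
After char 3 ('K'=10): chars_in_quartet=4 acc=0xD751CA -> emit D7 51 CA, reset; bytes_emitted=3
After char 4 ('e'=30): chars_in_quartet=1 acc=0x1E bytes_emitted=3
After char 5 ('O'=14): chars_in_quartet=2 acc=0x78E bytes_emitted=3

Answer: 2 0x78E 3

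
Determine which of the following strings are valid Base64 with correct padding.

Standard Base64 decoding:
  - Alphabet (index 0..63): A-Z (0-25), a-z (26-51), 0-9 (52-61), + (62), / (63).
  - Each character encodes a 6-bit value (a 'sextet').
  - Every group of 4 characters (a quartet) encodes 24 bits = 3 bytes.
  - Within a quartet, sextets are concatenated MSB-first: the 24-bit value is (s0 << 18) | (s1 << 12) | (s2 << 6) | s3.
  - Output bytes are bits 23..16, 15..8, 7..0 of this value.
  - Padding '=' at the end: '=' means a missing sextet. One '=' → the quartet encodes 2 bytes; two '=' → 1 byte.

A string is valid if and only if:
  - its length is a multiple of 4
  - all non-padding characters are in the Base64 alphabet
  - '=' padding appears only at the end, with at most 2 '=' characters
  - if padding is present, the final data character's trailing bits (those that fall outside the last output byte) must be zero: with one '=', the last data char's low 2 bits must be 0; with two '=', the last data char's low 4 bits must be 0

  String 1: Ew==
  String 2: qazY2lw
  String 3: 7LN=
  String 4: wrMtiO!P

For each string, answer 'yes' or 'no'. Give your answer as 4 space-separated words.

Answer: yes no no no

Derivation:
String 1: 'Ew==' → valid
String 2: 'qazY2lw' → invalid (len=7 not mult of 4)
String 3: '7LN=' → invalid (bad trailing bits)
String 4: 'wrMtiO!P' → invalid (bad char(s): ['!'])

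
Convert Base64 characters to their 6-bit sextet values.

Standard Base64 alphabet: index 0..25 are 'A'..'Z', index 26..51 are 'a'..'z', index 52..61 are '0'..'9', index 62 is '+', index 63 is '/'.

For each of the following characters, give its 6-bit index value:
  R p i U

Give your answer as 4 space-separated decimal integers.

Answer: 17 41 34 20

Derivation:
'R': A..Z range, ord('R') − ord('A') = 17
'p': a..z range, 26 + ord('p') − ord('a') = 41
'i': a..z range, 26 + ord('i') − ord('a') = 34
'U': A..Z range, ord('U') − ord('A') = 20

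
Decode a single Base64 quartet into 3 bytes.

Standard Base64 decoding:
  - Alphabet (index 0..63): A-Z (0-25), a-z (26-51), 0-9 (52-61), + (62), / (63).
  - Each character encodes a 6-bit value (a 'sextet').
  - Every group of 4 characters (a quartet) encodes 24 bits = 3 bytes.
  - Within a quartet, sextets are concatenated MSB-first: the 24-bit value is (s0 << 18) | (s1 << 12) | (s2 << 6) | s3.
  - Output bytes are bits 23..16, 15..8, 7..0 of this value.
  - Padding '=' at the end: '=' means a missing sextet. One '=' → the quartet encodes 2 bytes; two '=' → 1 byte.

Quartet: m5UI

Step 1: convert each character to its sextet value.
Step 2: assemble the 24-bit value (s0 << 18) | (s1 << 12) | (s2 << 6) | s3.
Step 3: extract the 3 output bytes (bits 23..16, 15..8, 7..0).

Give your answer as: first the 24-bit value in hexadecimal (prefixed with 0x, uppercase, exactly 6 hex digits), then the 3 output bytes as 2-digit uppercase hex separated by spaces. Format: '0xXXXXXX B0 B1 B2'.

Answer: 0x9B9508 9B 95 08

Derivation:
Sextets: m=38, 5=57, U=20, I=8
24-bit: (38<<18) | (57<<12) | (20<<6) | 8
      = 0x980000 | 0x039000 | 0x000500 | 0x000008
      = 0x9B9508
Bytes: (v>>16)&0xFF=9B, (v>>8)&0xFF=95, v&0xFF=08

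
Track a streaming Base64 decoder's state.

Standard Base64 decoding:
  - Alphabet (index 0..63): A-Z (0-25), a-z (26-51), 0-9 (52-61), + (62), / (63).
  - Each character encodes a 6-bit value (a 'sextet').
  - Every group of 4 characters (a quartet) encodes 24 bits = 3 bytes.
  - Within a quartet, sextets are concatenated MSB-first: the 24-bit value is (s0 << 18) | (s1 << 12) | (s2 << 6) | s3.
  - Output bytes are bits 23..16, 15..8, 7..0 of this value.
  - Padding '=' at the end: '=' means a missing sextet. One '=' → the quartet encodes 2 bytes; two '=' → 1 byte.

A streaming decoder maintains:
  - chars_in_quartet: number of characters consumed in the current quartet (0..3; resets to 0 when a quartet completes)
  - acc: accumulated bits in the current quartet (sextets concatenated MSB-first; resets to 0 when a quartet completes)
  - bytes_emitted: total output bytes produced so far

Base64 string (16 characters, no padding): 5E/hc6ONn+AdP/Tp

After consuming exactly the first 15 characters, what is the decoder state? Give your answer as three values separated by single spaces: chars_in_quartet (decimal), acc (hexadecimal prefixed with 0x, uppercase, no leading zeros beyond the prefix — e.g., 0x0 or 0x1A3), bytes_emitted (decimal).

Answer: 3 0xFFD3 9

Derivation:
After char 0 ('5'=57): chars_in_quartet=1 acc=0x39 bytes_emitted=0
After char 1 ('E'=4): chars_in_quartet=2 acc=0xE44 bytes_emitted=0
After char 2 ('/'=63): chars_in_quartet=3 acc=0x3913F bytes_emitted=0
After char 3 ('h'=33): chars_in_quartet=4 acc=0xE44FE1 -> emit E4 4F E1, reset; bytes_emitted=3
After char 4 ('c'=28): chars_in_quartet=1 acc=0x1C bytes_emitted=3
After char 5 ('6'=58): chars_in_quartet=2 acc=0x73A bytes_emitted=3
After char 6 ('O'=14): chars_in_quartet=3 acc=0x1CE8E bytes_emitted=3
After char 7 ('N'=13): chars_in_quartet=4 acc=0x73A38D -> emit 73 A3 8D, reset; bytes_emitted=6
After char 8 ('n'=39): chars_in_quartet=1 acc=0x27 bytes_emitted=6
After char 9 ('+'=62): chars_in_quartet=2 acc=0x9FE bytes_emitted=6
After char 10 ('A'=0): chars_in_quartet=3 acc=0x27F80 bytes_emitted=6
After char 11 ('d'=29): chars_in_quartet=4 acc=0x9FE01D -> emit 9F E0 1D, reset; bytes_emitted=9
After char 12 ('P'=15): chars_in_quartet=1 acc=0xF bytes_emitted=9
After char 13 ('/'=63): chars_in_quartet=2 acc=0x3FF bytes_emitted=9
After char 14 ('T'=19): chars_in_quartet=3 acc=0xFFD3 bytes_emitted=9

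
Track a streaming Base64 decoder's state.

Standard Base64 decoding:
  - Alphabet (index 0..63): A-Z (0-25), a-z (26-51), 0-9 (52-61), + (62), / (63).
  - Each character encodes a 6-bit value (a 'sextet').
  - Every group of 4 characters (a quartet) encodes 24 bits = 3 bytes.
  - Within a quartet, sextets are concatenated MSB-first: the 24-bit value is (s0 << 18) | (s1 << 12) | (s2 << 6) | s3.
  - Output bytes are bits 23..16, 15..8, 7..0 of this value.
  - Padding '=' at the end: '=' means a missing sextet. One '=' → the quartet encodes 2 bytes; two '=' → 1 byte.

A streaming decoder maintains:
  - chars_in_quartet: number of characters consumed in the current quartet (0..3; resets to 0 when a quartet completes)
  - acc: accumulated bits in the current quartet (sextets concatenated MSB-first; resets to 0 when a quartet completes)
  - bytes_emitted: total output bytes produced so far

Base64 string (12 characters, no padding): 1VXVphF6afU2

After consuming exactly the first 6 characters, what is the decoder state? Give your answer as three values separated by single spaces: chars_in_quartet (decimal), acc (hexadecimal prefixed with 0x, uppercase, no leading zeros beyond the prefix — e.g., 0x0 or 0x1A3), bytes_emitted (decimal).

After char 0 ('1'=53): chars_in_quartet=1 acc=0x35 bytes_emitted=0
After char 1 ('V'=21): chars_in_quartet=2 acc=0xD55 bytes_emitted=0
After char 2 ('X'=23): chars_in_quartet=3 acc=0x35557 bytes_emitted=0
After char 3 ('V'=21): chars_in_quartet=4 acc=0xD555D5 -> emit D5 55 D5, reset; bytes_emitted=3
After char 4 ('p'=41): chars_in_quartet=1 acc=0x29 bytes_emitted=3
After char 5 ('h'=33): chars_in_quartet=2 acc=0xA61 bytes_emitted=3

Answer: 2 0xA61 3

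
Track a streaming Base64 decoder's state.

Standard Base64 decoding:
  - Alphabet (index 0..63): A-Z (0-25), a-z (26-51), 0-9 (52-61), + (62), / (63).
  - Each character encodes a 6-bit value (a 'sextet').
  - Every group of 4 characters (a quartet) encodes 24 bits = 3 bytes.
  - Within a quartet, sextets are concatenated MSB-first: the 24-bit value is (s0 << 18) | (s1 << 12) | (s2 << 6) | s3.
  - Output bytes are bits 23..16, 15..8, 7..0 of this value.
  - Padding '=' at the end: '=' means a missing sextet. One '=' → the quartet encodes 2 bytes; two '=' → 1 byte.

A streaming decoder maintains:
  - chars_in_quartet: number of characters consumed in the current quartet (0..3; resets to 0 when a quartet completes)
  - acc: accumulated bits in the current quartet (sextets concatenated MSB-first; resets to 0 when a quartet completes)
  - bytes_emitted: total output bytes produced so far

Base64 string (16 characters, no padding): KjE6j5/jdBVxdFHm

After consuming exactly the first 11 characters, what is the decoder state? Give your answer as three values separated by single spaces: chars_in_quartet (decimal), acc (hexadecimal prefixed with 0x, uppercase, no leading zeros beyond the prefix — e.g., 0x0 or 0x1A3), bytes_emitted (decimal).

Answer: 3 0x1D055 6

Derivation:
After char 0 ('K'=10): chars_in_quartet=1 acc=0xA bytes_emitted=0
After char 1 ('j'=35): chars_in_quartet=2 acc=0x2A3 bytes_emitted=0
After char 2 ('E'=4): chars_in_quartet=3 acc=0xA8C4 bytes_emitted=0
After char 3 ('6'=58): chars_in_quartet=4 acc=0x2A313A -> emit 2A 31 3A, reset; bytes_emitted=3
After char 4 ('j'=35): chars_in_quartet=1 acc=0x23 bytes_emitted=3
After char 5 ('5'=57): chars_in_quartet=2 acc=0x8F9 bytes_emitted=3
After char 6 ('/'=63): chars_in_quartet=3 acc=0x23E7F bytes_emitted=3
After char 7 ('j'=35): chars_in_quartet=4 acc=0x8F9FE3 -> emit 8F 9F E3, reset; bytes_emitted=6
After char 8 ('d'=29): chars_in_quartet=1 acc=0x1D bytes_emitted=6
After char 9 ('B'=1): chars_in_quartet=2 acc=0x741 bytes_emitted=6
After char 10 ('V'=21): chars_in_quartet=3 acc=0x1D055 bytes_emitted=6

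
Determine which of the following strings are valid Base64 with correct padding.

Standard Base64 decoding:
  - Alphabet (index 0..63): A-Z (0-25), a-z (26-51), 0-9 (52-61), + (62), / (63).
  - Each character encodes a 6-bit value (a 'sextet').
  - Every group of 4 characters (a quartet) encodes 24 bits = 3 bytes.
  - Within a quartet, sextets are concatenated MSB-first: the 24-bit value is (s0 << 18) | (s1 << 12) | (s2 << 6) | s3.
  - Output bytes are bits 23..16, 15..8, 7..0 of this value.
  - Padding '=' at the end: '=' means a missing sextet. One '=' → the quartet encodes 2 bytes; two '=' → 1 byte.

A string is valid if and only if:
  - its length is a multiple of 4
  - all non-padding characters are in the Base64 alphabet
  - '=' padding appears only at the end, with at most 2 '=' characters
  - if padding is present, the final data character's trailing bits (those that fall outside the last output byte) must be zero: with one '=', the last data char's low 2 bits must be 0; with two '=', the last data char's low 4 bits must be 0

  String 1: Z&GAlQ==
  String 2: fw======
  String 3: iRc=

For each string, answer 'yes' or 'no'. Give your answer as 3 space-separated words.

Answer: no no yes

Derivation:
String 1: 'Z&GAlQ==' → invalid (bad char(s): ['&'])
String 2: 'fw======' → invalid (6 pad chars (max 2))
String 3: 'iRc=' → valid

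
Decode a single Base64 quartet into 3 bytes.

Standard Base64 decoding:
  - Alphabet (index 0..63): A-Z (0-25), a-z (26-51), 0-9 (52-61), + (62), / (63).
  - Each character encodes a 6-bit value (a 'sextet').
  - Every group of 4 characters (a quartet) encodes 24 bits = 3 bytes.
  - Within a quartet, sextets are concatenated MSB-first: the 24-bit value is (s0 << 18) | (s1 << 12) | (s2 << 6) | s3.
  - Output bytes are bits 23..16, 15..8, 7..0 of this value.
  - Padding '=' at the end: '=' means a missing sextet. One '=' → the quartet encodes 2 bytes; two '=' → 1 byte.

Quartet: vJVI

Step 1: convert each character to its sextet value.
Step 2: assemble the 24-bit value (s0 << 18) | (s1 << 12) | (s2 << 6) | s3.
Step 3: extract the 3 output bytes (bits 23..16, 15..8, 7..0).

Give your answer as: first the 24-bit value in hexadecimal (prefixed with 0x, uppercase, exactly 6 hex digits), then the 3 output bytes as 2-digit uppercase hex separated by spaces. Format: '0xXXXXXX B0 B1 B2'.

Answer: 0xBC9548 BC 95 48

Derivation:
Sextets: v=47, J=9, V=21, I=8
24-bit: (47<<18) | (9<<12) | (21<<6) | 8
      = 0xBC0000 | 0x009000 | 0x000540 | 0x000008
      = 0xBC9548
Bytes: (v>>16)&0xFF=BC, (v>>8)&0xFF=95, v&0xFF=48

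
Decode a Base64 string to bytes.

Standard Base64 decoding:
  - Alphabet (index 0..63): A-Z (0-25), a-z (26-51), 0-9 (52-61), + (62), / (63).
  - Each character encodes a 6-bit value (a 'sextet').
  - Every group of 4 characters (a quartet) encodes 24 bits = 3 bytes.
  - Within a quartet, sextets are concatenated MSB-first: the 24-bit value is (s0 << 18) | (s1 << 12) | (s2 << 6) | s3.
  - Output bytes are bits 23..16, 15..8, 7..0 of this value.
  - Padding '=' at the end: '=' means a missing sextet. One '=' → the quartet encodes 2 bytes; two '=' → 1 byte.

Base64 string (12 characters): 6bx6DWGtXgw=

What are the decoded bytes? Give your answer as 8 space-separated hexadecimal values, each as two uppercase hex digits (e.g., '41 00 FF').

After char 0 ('6'=58): chars_in_quartet=1 acc=0x3A bytes_emitted=0
After char 1 ('b'=27): chars_in_quartet=2 acc=0xE9B bytes_emitted=0
After char 2 ('x'=49): chars_in_quartet=3 acc=0x3A6F1 bytes_emitted=0
After char 3 ('6'=58): chars_in_quartet=4 acc=0xE9BC7A -> emit E9 BC 7A, reset; bytes_emitted=3
After char 4 ('D'=3): chars_in_quartet=1 acc=0x3 bytes_emitted=3
After char 5 ('W'=22): chars_in_quartet=2 acc=0xD6 bytes_emitted=3
After char 6 ('G'=6): chars_in_quartet=3 acc=0x3586 bytes_emitted=3
After char 7 ('t'=45): chars_in_quartet=4 acc=0xD61AD -> emit 0D 61 AD, reset; bytes_emitted=6
After char 8 ('X'=23): chars_in_quartet=1 acc=0x17 bytes_emitted=6
After char 9 ('g'=32): chars_in_quartet=2 acc=0x5E0 bytes_emitted=6
After char 10 ('w'=48): chars_in_quartet=3 acc=0x17830 bytes_emitted=6
Padding '=': partial quartet acc=0x17830 -> emit 5E 0C; bytes_emitted=8

Answer: E9 BC 7A 0D 61 AD 5E 0C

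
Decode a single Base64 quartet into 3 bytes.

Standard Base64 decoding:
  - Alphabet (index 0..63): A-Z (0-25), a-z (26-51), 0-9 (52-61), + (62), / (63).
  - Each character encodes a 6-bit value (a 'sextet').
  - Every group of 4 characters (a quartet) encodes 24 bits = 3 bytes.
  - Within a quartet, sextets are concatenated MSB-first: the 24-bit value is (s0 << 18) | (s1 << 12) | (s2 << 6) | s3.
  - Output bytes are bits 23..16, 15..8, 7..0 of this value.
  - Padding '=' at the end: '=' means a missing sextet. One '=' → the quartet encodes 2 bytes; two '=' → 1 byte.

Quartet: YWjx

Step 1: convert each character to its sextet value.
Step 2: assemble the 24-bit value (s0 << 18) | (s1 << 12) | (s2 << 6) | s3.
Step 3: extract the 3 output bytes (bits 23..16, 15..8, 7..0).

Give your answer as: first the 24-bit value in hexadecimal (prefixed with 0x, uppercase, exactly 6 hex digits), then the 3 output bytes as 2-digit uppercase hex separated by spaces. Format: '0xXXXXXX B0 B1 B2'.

Sextets: Y=24, W=22, j=35, x=49
24-bit: (24<<18) | (22<<12) | (35<<6) | 49
      = 0x600000 | 0x016000 | 0x0008C0 | 0x000031
      = 0x6168F1
Bytes: (v>>16)&0xFF=61, (v>>8)&0xFF=68, v&0xFF=F1

Answer: 0x6168F1 61 68 F1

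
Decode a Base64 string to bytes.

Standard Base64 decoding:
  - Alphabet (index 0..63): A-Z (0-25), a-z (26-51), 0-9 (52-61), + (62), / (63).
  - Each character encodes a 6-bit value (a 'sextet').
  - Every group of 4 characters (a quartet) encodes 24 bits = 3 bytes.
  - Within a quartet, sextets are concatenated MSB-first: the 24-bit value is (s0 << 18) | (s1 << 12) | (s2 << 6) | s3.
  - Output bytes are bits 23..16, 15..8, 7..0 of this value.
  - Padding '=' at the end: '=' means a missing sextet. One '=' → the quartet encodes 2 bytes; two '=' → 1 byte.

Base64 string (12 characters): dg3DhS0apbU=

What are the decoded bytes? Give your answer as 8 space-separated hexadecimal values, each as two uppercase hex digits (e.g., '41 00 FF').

Answer: 76 0D C3 85 2D 1A A5 B5

Derivation:
After char 0 ('d'=29): chars_in_quartet=1 acc=0x1D bytes_emitted=0
After char 1 ('g'=32): chars_in_quartet=2 acc=0x760 bytes_emitted=0
After char 2 ('3'=55): chars_in_quartet=3 acc=0x1D837 bytes_emitted=0
After char 3 ('D'=3): chars_in_quartet=4 acc=0x760DC3 -> emit 76 0D C3, reset; bytes_emitted=3
After char 4 ('h'=33): chars_in_quartet=1 acc=0x21 bytes_emitted=3
After char 5 ('S'=18): chars_in_quartet=2 acc=0x852 bytes_emitted=3
After char 6 ('0'=52): chars_in_quartet=3 acc=0x214B4 bytes_emitted=3
After char 7 ('a'=26): chars_in_quartet=4 acc=0x852D1A -> emit 85 2D 1A, reset; bytes_emitted=6
After char 8 ('p'=41): chars_in_quartet=1 acc=0x29 bytes_emitted=6
After char 9 ('b'=27): chars_in_quartet=2 acc=0xA5B bytes_emitted=6
After char 10 ('U'=20): chars_in_quartet=3 acc=0x296D4 bytes_emitted=6
Padding '=': partial quartet acc=0x296D4 -> emit A5 B5; bytes_emitted=8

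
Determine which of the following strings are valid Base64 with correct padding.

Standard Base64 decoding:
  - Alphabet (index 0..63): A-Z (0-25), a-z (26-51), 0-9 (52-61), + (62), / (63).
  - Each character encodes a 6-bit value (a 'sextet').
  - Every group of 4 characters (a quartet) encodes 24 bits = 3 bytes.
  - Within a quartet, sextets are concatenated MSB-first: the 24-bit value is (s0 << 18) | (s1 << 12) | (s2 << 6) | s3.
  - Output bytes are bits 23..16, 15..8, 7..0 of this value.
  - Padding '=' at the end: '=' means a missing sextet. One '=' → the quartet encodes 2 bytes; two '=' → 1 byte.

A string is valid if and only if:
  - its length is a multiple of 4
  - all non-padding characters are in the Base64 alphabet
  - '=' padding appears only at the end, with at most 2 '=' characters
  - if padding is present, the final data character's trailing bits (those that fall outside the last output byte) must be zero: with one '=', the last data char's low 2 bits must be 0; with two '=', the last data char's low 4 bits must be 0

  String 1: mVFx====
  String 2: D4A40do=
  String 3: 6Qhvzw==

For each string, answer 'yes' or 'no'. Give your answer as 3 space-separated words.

Answer: no yes yes

Derivation:
String 1: 'mVFx====' → invalid (4 pad chars (max 2))
String 2: 'D4A40do=' → valid
String 3: '6Qhvzw==' → valid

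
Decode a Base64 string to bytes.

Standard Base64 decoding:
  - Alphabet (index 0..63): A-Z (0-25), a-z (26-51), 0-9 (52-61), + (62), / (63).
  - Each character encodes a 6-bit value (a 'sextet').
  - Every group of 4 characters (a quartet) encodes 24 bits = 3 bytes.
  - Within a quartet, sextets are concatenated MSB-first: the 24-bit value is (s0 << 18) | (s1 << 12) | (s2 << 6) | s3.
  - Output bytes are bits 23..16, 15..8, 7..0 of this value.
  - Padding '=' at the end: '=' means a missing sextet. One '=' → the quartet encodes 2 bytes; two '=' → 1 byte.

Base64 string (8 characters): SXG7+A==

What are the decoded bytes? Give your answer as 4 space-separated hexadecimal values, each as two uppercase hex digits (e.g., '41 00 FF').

After char 0 ('S'=18): chars_in_quartet=1 acc=0x12 bytes_emitted=0
After char 1 ('X'=23): chars_in_quartet=2 acc=0x497 bytes_emitted=0
After char 2 ('G'=6): chars_in_quartet=3 acc=0x125C6 bytes_emitted=0
After char 3 ('7'=59): chars_in_quartet=4 acc=0x4971BB -> emit 49 71 BB, reset; bytes_emitted=3
After char 4 ('+'=62): chars_in_quartet=1 acc=0x3E bytes_emitted=3
After char 5 ('A'=0): chars_in_quartet=2 acc=0xF80 bytes_emitted=3
Padding '==': partial quartet acc=0xF80 -> emit F8; bytes_emitted=4

Answer: 49 71 BB F8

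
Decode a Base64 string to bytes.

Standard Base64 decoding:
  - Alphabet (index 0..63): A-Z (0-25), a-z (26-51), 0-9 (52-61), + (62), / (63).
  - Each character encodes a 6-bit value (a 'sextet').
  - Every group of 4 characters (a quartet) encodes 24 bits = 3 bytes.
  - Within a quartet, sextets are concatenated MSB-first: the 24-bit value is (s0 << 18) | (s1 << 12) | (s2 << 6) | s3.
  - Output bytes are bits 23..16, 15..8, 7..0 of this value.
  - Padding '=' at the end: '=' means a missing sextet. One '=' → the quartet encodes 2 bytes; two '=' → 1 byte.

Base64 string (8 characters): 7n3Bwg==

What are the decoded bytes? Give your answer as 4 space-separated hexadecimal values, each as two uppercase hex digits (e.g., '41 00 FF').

Answer: EE 7D C1 C2

Derivation:
After char 0 ('7'=59): chars_in_quartet=1 acc=0x3B bytes_emitted=0
After char 1 ('n'=39): chars_in_quartet=2 acc=0xEE7 bytes_emitted=0
After char 2 ('3'=55): chars_in_quartet=3 acc=0x3B9F7 bytes_emitted=0
After char 3 ('B'=1): chars_in_quartet=4 acc=0xEE7DC1 -> emit EE 7D C1, reset; bytes_emitted=3
After char 4 ('w'=48): chars_in_quartet=1 acc=0x30 bytes_emitted=3
After char 5 ('g'=32): chars_in_quartet=2 acc=0xC20 bytes_emitted=3
Padding '==': partial quartet acc=0xC20 -> emit C2; bytes_emitted=4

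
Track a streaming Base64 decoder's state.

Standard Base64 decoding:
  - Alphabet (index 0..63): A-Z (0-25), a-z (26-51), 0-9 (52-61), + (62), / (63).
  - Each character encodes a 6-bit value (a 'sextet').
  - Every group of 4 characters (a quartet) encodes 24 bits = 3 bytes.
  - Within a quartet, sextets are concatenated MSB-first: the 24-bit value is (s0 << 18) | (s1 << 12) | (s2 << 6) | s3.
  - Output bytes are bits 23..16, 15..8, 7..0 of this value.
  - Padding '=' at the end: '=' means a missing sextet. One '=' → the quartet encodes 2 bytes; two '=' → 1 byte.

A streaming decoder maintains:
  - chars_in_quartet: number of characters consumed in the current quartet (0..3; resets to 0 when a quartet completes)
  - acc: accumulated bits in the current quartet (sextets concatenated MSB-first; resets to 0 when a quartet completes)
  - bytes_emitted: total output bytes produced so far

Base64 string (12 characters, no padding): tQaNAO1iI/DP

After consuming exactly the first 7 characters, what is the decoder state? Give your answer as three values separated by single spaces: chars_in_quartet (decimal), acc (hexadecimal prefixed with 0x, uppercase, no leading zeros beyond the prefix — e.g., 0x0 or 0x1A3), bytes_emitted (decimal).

After char 0 ('t'=45): chars_in_quartet=1 acc=0x2D bytes_emitted=0
After char 1 ('Q'=16): chars_in_quartet=2 acc=0xB50 bytes_emitted=0
After char 2 ('a'=26): chars_in_quartet=3 acc=0x2D41A bytes_emitted=0
After char 3 ('N'=13): chars_in_quartet=4 acc=0xB5068D -> emit B5 06 8D, reset; bytes_emitted=3
After char 4 ('A'=0): chars_in_quartet=1 acc=0x0 bytes_emitted=3
After char 5 ('O'=14): chars_in_quartet=2 acc=0xE bytes_emitted=3
After char 6 ('1'=53): chars_in_quartet=3 acc=0x3B5 bytes_emitted=3

Answer: 3 0x3B5 3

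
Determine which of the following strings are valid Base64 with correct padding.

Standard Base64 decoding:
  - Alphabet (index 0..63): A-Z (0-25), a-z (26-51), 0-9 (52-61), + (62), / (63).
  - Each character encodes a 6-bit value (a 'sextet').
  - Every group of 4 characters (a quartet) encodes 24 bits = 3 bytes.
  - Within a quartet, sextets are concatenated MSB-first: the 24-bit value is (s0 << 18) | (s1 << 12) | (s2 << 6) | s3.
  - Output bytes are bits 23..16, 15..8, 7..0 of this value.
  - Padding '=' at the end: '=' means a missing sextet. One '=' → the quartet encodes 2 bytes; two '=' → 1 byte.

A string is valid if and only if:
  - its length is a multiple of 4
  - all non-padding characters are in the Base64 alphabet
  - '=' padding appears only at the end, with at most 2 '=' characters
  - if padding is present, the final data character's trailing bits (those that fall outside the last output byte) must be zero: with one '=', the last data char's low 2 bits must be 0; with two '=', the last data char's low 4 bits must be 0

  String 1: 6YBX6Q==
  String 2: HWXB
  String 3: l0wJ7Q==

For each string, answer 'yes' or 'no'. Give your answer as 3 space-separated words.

Answer: yes yes yes

Derivation:
String 1: '6YBX6Q==' → valid
String 2: 'HWXB' → valid
String 3: 'l0wJ7Q==' → valid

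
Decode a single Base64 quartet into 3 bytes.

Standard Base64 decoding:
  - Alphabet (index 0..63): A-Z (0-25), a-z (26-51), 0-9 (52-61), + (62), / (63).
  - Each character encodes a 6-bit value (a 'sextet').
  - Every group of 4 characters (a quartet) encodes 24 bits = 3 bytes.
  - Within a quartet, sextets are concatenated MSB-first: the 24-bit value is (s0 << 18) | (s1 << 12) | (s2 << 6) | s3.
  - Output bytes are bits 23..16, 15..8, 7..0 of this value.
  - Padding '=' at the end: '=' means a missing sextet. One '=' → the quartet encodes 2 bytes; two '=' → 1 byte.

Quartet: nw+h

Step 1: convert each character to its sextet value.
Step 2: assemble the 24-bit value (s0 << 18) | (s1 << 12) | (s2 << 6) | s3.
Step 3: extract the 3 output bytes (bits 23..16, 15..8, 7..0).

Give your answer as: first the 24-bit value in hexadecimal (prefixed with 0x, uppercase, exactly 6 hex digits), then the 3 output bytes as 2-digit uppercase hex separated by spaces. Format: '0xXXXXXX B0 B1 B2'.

Answer: 0x9F0FA1 9F 0F A1

Derivation:
Sextets: n=39, w=48, +=62, h=33
24-bit: (39<<18) | (48<<12) | (62<<6) | 33
      = 0x9C0000 | 0x030000 | 0x000F80 | 0x000021
      = 0x9F0FA1
Bytes: (v>>16)&0xFF=9F, (v>>8)&0xFF=0F, v&0xFF=A1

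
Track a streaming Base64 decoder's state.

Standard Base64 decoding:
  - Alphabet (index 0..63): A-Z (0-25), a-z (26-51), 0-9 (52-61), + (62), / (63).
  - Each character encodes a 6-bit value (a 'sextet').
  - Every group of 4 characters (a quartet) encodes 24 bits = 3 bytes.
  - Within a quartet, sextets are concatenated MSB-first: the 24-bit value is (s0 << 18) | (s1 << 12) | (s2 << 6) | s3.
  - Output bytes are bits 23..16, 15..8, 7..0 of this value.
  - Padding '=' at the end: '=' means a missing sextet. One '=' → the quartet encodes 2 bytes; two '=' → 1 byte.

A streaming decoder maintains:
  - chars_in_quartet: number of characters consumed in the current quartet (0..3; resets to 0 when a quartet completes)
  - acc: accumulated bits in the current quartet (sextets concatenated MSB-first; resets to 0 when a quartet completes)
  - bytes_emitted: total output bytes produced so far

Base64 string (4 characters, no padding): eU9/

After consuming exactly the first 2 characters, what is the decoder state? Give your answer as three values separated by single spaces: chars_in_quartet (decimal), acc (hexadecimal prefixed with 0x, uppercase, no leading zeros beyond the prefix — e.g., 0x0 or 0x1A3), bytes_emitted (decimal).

Answer: 2 0x794 0

Derivation:
After char 0 ('e'=30): chars_in_quartet=1 acc=0x1E bytes_emitted=0
After char 1 ('U'=20): chars_in_quartet=2 acc=0x794 bytes_emitted=0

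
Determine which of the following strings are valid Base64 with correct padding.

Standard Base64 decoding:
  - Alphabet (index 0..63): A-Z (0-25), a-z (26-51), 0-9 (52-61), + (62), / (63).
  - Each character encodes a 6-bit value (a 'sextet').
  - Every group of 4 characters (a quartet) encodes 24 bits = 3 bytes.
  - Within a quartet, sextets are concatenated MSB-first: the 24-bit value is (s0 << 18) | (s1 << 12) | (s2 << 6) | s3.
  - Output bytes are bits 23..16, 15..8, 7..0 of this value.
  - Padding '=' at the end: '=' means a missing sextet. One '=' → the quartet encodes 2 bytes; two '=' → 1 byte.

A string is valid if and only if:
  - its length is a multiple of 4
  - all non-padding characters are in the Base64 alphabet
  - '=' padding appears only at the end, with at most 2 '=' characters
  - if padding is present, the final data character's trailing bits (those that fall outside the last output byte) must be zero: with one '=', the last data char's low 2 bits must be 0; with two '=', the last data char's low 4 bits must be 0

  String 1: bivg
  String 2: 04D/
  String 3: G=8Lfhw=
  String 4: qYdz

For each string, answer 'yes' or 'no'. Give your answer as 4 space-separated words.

Answer: yes yes no yes

Derivation:
String 1: 'bivg' → valid
String 2: '04D/' → valid
String 3: 'G=8Lfhw=' → invalid (bad char(s): ['=']; '=' in middle)
String 4: 'qYdz' → valid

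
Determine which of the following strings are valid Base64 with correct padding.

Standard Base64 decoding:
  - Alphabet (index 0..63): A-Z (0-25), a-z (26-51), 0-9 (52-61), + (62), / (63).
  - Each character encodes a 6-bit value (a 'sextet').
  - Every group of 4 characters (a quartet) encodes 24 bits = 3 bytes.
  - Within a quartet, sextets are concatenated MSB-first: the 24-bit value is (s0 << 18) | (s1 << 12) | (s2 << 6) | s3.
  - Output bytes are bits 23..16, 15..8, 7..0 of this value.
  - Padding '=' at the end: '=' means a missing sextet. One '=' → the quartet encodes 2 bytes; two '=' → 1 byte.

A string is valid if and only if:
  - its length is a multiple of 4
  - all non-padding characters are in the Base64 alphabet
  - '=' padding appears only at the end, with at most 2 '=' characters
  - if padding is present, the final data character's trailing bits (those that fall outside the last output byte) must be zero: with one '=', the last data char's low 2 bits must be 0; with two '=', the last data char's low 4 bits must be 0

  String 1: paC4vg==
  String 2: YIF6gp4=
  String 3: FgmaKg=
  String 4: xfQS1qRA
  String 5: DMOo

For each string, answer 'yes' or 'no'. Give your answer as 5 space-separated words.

Answer: yes yes no yes yes

Derivation:
String 1: 'paC4vg==' → valid
String 2: 'YIF6gp4=' → valid
String 3: 'FgmaKg=' → invalid (len=7 not mult of 4)
String 4: 'xfQS1qRA' → valid
String 5: 'DMOo' → valid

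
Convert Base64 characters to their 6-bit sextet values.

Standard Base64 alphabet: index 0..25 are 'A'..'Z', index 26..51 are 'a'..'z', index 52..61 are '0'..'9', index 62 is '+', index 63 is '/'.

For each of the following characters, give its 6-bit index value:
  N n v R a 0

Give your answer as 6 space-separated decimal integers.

'N': A..Z range, ord('N') − ord('A') = 13
'n': a..z range, 26 + ord('n') − ord('a') = 39
'v': a..z range, 26 + ord('v') − ord('a') = 47
'R': A..Z range, ord('R') − ord('A') = 17
'a': a..z range, 26 + ord('a') − ord('a') = 26
'0': 0..9 range, 52 + ord('0') − ord('0') = 52

Answer: 13 39 47 17 26 52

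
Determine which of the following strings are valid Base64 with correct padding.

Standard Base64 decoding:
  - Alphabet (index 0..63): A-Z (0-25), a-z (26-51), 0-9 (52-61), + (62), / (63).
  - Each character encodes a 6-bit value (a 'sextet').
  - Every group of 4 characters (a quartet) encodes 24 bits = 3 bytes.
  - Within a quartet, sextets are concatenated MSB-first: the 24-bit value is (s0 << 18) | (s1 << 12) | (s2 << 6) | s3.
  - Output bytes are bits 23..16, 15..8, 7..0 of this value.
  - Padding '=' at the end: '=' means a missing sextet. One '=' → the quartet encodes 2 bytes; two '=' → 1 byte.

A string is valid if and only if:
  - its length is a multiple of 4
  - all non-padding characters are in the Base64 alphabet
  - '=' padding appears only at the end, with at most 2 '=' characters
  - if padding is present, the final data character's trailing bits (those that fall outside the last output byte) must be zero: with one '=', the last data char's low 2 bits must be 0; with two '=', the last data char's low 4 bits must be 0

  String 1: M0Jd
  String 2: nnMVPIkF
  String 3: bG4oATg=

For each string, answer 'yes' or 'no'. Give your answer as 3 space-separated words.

String 1: 'M0Jd' → valid
String 2: 'nnMVPIkF' → valid
String 3: 'bG4oATg=' → valid

Answer: yes yes yes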